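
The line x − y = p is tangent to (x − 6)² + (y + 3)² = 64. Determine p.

p = 9 ± 8√2

Tangency holds when the distance from the centre (6, −3) to the line equals the radius 8:
|1·6 − 1·(−3) − p| / √2 = 8
|p − (9)| = 8√2.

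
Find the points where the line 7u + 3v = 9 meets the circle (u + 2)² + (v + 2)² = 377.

(−6, 17) and (9, −18)

From the line, v = (9 − 7u)/3. Substituting:
58u² − 174u − 3132 = 0  ⟹  u² − 3u − 54 = 0
u = 9 or u = −6, giving (9, −18) and (−6, 17).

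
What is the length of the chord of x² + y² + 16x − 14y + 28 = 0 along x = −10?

18

The distance from (−8, 7) to the line is 2, and r² = 85.
Half the chord is √(r² − d²) = √(81), so the full chord is 18.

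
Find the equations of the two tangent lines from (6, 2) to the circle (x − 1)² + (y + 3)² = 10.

Write the tangent as mx − y + (2 − m·(6)) = 0 and set its distance from the centre to √10:
[m·(−5) − (−5)]² = 10(m² + 1)
3m² − 10m + 3 = 0, so m = 1/3 or m = 3.
With m = 1/3: x − 3y = 0. With m = 3: 3x − y = 16.

x − 3y = 0 and 3x − y = 16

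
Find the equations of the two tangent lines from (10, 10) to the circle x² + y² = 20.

Write the tangent as mx − y + (10 − m·(10)) = 0 and set its distance from the centre to 2√5:
[m·(−10) − (−10)]² = 20(m² + 1)
2m² − 5m + 2 = 0, so m = 2 or m = 1/2.
Through (10, 10) these give 2x − y = 10 and x − 2y = −10.

2x − y = 10 and x − 2y = −10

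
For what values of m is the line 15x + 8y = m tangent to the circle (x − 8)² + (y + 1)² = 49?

For a tangent, require d(centre, line) = r = 7.
|15·8 + 8·(−1) − m| / √289 = 7
|m − (112)| = 7·17, so m = 231 or m = −7.

m = −7 or m = 231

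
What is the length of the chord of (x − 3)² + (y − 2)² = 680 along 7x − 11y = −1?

Centre (3, 2), r² = 680. Perpendicular distance d from centre to line = |0| / √170 = 0/√170.
Half the chord is √(r² − d²) = √(680), so the full chord is 4√170.

4√170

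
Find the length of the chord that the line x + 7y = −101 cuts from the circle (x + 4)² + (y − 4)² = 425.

The distance from (−4, 4) to the line is 125/√50, and r² = 425.
Half the chord is √(r² − d²) = √(225/2), so the full chord is 15√2.

15√2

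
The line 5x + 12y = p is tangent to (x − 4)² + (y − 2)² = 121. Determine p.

For a tangent, require d(centre, line) = r = 11.
|5·4 + 12·2 − p| / √169 = 11
|p − (44)| = 11·13, so p = 187 or p = −99.

p = −99 or p = 187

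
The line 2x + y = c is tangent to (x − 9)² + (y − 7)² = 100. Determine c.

c = 25 ± 10√5

For a tangent, require d(centre, line) = r = 10.
|2·9 + 1·7 − c| / √5 = 10
|c − (25)| = 10√5.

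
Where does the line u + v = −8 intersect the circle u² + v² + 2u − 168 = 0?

(−13, 5) and (4, −12)

Express v = −u − 8 and substitute into the circle:
2u² + 18u − 104 = 0  ⟹  u² + 9u − 52 = 0
u = 4 or u = −13, giving (4, −12) and (−13, 5).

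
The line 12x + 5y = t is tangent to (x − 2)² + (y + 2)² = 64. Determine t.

t = −90 or t = 118

Tangency holds when the distance from the centre (2, −2) to the line equals the radius 8:
|12·2 + 5·(−2) − t| / √169 = 8
|t − (14)| = 8·13, so t = 118 or t = −90.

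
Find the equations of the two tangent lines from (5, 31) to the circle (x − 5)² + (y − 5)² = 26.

5x − y = −6 and 5x + y = 56

A line y − (31) = m(x − (5)) is tangent when its distance from (5, 5) is √26:
[m·(0) − (−26)]² = 26(m² + 1)
m² − 25 = 0, so m = 5 or m = −5.
Through (5, 31) these give 5x − y = −6 and 5x + y = 56.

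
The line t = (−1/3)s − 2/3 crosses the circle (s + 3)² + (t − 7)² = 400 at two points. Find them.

(−23, 7) and (13, −5)

From the line, t = (−2 − s)/3. Substituting:
10s² + 100s − 2990 = 0  ⟹  s² + 10s − 299 = 0
s = 13 or s = −23, giving (13, −5) and (−23, 7).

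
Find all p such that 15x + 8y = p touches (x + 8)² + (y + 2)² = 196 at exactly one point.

For a tangent, require d(centre, line) = r = 14.
|15·(−8) + 8·(−2) − p| / √289 = 14
|p − (−136)| = 14·17, so p = 102 or p = −374.

p = −374 or p = 102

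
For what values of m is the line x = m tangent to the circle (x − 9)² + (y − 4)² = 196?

m = −5 or m = 23

For a tangent, require d(centre, line) = r = 14.
|1·9 + 0·4 − m| / √1 = 14
|m − (9)| = 14, so m = 23 or m = −5.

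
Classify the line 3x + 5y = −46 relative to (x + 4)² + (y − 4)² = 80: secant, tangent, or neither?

neither

Substituting the line into the circle gives 34x² + 596x + 2756 = 0.
Discriminant = (596)² − 4·34·(2756) = −19600 < 0.
No real roots: the line does not meet the circle.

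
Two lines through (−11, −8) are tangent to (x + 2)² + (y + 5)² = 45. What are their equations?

A line y − (−8) = m(x − (−11)) is tangent when its distance from (−2, −5) is 3√5:
(9m − (3))² = 45(m² + 1)
2m² − 3m − 2 = 0, so m = −1/2 or m = 2.
Through (−11, −8) these give x + 2y = −27 and 2x − y = −14.

x + 2y = −27 and 2x − y = −14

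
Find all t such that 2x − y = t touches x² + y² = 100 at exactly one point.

t = ±10√5

Tangency holds when the distance from the centre (0, 0) to the line equals the radius 10:
|2·0 − 1·0 − t| / √5 = 10
|t| = 10√5.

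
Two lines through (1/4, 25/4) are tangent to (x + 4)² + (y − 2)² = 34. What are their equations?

5x + 3y = 20 and 3x + 5y = 32

Write the tangent as mx − y + (25/4 − m·(1/4)) = 0 and set its distance from the centre to √34:
(−17/4m − (−17/4))² = 34(m² + 1)
15m² + 34m + 15 = 0, so m = −5/3 or m = −3/5.
With m = −5/3: 5x + 3y = 20. With m = −3/5: 3x + 5y = 32.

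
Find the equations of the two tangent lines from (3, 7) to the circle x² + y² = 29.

5x + 2y = 29 and 2x − 5y = −29

A line y − (7) = m(x − (3)) is tangent when its distance from (0, 0) is √29:
(−3m − (−7))² = 29(m² + 1)
10m² + 21m − 10 = 0, so m = −5/2 or m = 2/5.
With m = −5/2: 5x + 2y = 29. With m = 2/5: 2x − 5y = −29.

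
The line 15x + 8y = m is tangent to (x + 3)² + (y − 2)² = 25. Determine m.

The line touches the circle iff its distance from (−3, 2) is 5:
|15·(−3) + 8·2 − m| / √289 = 5
|m − (−29)| = 5·17, so m = 56 or m = −114.

m = −114 or m = 56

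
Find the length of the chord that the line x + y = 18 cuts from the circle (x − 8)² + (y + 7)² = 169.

7√2

The distance from (8, −7) to the line is 17/√2, and r² = 169.
Chord = 2√(r² − d²) = 2·√(49/2) = 7√2.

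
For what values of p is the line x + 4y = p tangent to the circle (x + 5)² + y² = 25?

p = −5 ± 5√17

The line touches the circle iff its distance from (−5, 0) is 5:
|1·(−5) + 4·0 − p| / √17 = 5
|p − (−5)| = 5√17.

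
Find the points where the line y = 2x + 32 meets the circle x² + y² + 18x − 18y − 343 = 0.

(−21, −10) and (−1, 30)

Express y = 2x + 32 and substitute into the circle:
5x² + 110x + 105 = 0  ⟹  x² + 22x + 21 = 0
x = −1 or x = −21, giving (−1, 30) and (−21, −10).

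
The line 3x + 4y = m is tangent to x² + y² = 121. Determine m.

Tangency holds when the distance from the centre (0, 0) to the line equals the radius 11:
|3·0 + 4·0 − m| / √25 = 11
|m| = 11·5, so m = 55 or m = −55.

m = −55 or m = 55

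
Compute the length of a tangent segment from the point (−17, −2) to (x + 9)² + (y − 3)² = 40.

7

The centre is (−9, 3) and r = 2√10. The square of the distance from P to the centre is 64 + 25 = 89.
By the tangent–radius right angle, tangent length = √(|PO|² − r²) = √49 = 7.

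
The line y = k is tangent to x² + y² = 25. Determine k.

For a tangent, require d(centre, line) = r = 5.
|0·0 + 1·0 − k| / √1 = 5
|k| = 5, so k = 5 or k = −5.

k = −5 or k = 5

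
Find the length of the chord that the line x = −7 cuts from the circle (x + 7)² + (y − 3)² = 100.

The distance from (−7, 3) to the line is 0, and r² = 100.
Half the chord is √(r² − d²) = √(100), so the full chord is 20.

20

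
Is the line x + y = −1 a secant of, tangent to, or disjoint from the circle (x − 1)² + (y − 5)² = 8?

d² = (1·1 + 1·5 − (−1))²/2 = 49/2; r² = 8.
Since d² > r², the line lies outside the circle.

disjoint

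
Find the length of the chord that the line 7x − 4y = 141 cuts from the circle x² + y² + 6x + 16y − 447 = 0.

4√65

The distance from (−3, −8) to the line is 130/√65, and r² = 520.
Half the chord is √(r² − d²) = √(260), so the full chord is 4√65.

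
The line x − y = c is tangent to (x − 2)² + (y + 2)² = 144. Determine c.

The line touches the circle iff its distance from (2, −2) is 12:
|1·2 − 1·(−2) − c| / √2 = 12
|c − (4)| = 12√2.

c = 4 ± 12√2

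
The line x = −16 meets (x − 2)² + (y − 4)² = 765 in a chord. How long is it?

Centre (2, 4), r² = 765. Perpendicular distance d from centre to line = |18| / √1 = 18.
Chord = 2√(r² − d²) = 2·√(441) = 42.

42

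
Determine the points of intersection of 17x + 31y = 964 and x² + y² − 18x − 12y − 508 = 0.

(2, 30) and (33, 13)

Express y = (964 − 17x)/31 and substitute into the circle:
1250x² − 43750x + 82500 = 0  ⟹  x² − 35x + 66 = 0
x = 33 or x = 2, giving (33, 13) and (2, 30).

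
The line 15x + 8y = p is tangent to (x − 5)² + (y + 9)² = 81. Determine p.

p = −150 or p = 156

The line touches the circle iff its distance from (5, −9) is 9:
|15·5 + 8·(−9) − p| / √289 = 9
|p − (3)| = 9·17, so p = 156 or p = −150.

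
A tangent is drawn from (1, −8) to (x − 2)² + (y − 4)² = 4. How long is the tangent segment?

With centre O = (2, 4), |OP|² = 145 and r² = 4.
Power of the point: PT² = |PO|² − r² = 141, so PT = √141.

√141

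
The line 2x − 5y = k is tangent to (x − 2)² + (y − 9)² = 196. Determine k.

The line touches the circle iff its distance from (2, 9) is 14:
|2·2 − 5·9 − k| / √29 = 14
|k − (−41)| = 14√29.

k = −41 ± 14√29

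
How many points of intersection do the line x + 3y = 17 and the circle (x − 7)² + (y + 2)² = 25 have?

d² = (1·7 + 3·(−2) − (17))²/10 = 128/5; r² = 25.
Since d² > r², the line lies outside the circle.

0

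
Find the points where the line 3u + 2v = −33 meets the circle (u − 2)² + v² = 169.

(−11, 0) and (−3, −12)

Express v = (−33 − 3u)/2 and substitute into the circle:
13u² + 182u + 429 = 0  ⟹  u² + 14u + 33 = 0
u = −3 or u = −11, giving (−3, −12) and (−11, 0).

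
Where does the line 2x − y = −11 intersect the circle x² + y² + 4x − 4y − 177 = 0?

(−10, −9) and (2, 15)

Express y = 2x + 11 and substitute into the circle:
5x² + 40x − 100 = 0  ⟹  x² + 8x − 20 = 0
x = 2 or x = −10, giving (2, 15) and (−10, −9).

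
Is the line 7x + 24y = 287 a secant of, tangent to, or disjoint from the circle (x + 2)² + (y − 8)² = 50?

Substituting the line into the circle gives 625x² + 974x − 17471 = 0.
Δ = 948676 − (−43677500) = 44626176.
Two real roots: the line is a secant.

secant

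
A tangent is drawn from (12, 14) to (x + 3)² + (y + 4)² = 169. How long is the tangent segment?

The centre is (−3, −4) and r = 13. The square of the distance from P to the centre is 225 + 324 = 549.
The tangent meets the radius at right angles, so tangent² = |PO|² − r² = 549 − 169 = 380.

2√95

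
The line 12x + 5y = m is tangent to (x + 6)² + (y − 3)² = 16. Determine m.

Tangency holds when the distance from the centre (−6, 3) to the line equals the radius 4:
|12·(−6) + 5·3 − m| / √169 = 4
|m − (−57)| = 4·13, so m = −5 or m = −109.

m = −109 or m = −5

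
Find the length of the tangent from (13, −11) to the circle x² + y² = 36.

With centre O = (0, 0), |OP|² = 290 and r² = 36.
The tangent meets the radius at right angles, so tangent² = |PO|² − r² = 290 − 36 = 254.

√254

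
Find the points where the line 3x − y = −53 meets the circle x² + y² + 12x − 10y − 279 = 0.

From the line, y = 3x + 53. Substituting:
10x² + 300x + 2000 = 0  ⟹  x² + 30x + 200 = 0
x = −10 or x = −20, giving (−10, 23) and (−20, −7).

(−20, −7) and (−10, 23)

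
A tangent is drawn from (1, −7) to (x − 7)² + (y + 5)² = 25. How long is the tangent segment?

The centre is (7, −5) and r = 5. The square of the distance from P to the centre is 36 + 4 = 40.
The tangent meets the radius at right angles, so tangent² = |PO|² − r² = 40 − 25 = 15.

√15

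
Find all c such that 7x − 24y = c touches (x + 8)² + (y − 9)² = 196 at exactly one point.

For a tangent, require d(centre, line) = r = 14.
|7·(−8) − 24·9 − c| / √625 = 14
|c − (−272)| = 14·25, so c = 78 or c = −622.

c = −622 or c = 78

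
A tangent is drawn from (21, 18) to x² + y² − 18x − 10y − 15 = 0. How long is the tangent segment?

8√3

With centre O = (9, 5), |OP|² = 313 and r² = 121.
By the tangent–radius right angle, tangent length = √(|PO|² − r²) = √192 = 8√3.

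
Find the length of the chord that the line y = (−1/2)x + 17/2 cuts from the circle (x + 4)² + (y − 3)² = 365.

16√5

From the line, y = (17 − x)/2. Substituting:
5x² + 10x − 1275 = 0  ⟹  x² + 2x − 255 = 0
x = 15 or x = −17, giving (15, 1) and (−17, 17).
|(15, 1) − (−17, 17)| = √((32)² + (−16)²) = 16√5.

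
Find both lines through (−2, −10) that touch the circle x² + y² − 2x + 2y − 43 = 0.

x − 2y = 18 and 2x + y = −14

A line y − (−10) = m(x − (−2)) is tangent when its distance from (1, −1) is 3√5:
[m·(3) − (9)]² = 45(m² + 1)
2m² + 3m − 2 = 0, so m = 1/2 or m = −2.
Through (−2, −10) these give x − 2y = 18 and 2x + y = −14.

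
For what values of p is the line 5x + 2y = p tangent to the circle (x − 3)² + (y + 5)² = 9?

p = 5 ± 3√29

The line touches the circle iff its distance from (3, −5) is 3:
|5·3 + 2·(−5) − p| / √29 = 3
|p − (5)| = 3√29.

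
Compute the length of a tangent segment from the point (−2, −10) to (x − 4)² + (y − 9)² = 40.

The centre is (4, 9) and r = 2√10. The square of the distance from P to the centre is 36 + 361 = 397.
Power of the point: PT² = |PO|² − r² = 357, so PT = √357.

√357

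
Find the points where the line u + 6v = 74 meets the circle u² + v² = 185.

Express v = (74 − u)/6 and substitute into the circle:
37u² − 148u − 1184 = 0  ⟹  u² − 4u − 32 = 0
u = 8 or u = −4, giving (8, 11) and (−4, 13).

(−4, 13) and (8, 11)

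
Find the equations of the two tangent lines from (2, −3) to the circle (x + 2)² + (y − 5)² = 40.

3x − y = 9 and x + 3y = −7

A line y − (−3) = m(x − (2)) is tangent when its distance from (−2, 5) is 2√10:
[m·(−4) − (8)]² = 40(m² + 1)
3m² − 8m − 3 = 0, so m = 3 or m = −1/3.
Through (2, −3) these give 3x − y = 9 and x + 3y = −7.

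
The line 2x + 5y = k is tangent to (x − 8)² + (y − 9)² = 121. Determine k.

k = 61 ± 11√29

For a tangent, require d(centre, line) = r = 11.
|2·8 + 5·9 − k| / √29 = 11
|k − (61)| = 11√29.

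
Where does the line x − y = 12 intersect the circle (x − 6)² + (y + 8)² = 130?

Substitute y = x − 12:
2x² − 20x − 78 = 0  ⟹  x² − 10x − 39 = 0
x = 13 or x = −3, giving (13, 1) and (−3, −15).

(−3, −15) and (13, 1)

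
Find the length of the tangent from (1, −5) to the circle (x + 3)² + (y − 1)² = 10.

√42

Centre (−3, 1), r² = 10. |PO|² = (4)² + (−6)² = 52.
The tangent meets the radius at right angles, so tangent² = |PO|² − r² = 52 − 10 = 42.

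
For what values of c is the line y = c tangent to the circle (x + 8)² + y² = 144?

Tangency holds when the distance from the centre (−8, 0) to the line equals the radius 12:
|0·(−8) + 1·0 − c| / √1 = 12
|c| = 12, so c = 12 or c = −12.

c = −12 or c = 12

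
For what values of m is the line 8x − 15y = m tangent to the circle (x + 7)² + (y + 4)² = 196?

m = −234 or m = 242

Tangency holds when the distance from the centre (−7, −4) to the line equals the radius 14:
|8·(−7) − 15·(−4) − m| / √289 = 14
|m − (4)| = 14·17, so m = 242 or m = −234.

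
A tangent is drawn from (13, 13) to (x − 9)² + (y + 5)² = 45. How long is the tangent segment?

Centre (9, −5), r² = 45. |PO|² = (4)² + (18)² = 340.
Power of the point: PT² = |PO|² − r² = 295, so PT = √295.

√295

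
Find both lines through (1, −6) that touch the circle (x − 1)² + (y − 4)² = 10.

3x + y = −3 and 3x − y = 9

Write the tangent as mx − y + (−6 − m·(1)) = 0 and set its distance from the centre to √10:
[m·(0) − (10)]² = 10(m² + 1)
m² − 9 = 0, so m = −3 or m = 3.
Through (1, −6) these give 3x + y = −3 and 3x − y = 9.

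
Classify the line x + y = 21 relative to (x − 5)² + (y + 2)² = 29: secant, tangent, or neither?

neither

d² = (1·5 + 1·(−2) − (21))²/2 = 162; r² = 29.
Since d² > r², the line lies outside the circle.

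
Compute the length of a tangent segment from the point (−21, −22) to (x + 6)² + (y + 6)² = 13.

6√13

With centre O = (−6, −6), |OP|² = 481 and r² = 13.
Power of the point: PT² = |PO|² − r² = 468, so PT = 6√13.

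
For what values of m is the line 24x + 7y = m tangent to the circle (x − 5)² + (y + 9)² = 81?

m = −168 or m = 282

The line touches the circle iff its distance from (5, −9) is 9:
|24·5 + 7·(−9) − m| / √625 = 9
|m − (57)| = 9·25, so m = 282 or m = −168.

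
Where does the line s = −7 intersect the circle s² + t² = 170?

(−7, −11) and (−7, 11)

The line gives s = −7. Substituting into the circle:
t² − 121 = 0
t = 11 or t = −11, giving (−7, 11) and (−7, −11).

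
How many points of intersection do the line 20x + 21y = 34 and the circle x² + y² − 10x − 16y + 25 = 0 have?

Substituting the line into the circle gives 841x² + 950x + 757 = 0.
Discriminant = (950)² − 4·841·(757) = −1644048 < 0.
No real roots: the line does not meet the circle.

0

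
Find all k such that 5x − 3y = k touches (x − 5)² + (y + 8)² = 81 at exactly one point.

k = 49 ± 9√34

The line touches the circle iff its distance from (5, −8) is 9:
|5·5 − 3·(−8) − k| / √34 = 9
|k − (49)| = 9√34.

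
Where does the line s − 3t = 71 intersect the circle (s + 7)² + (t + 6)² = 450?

From the line, t = (−71 + s)/3. Substituting:
10s² + 20s − 800 = 0  ⟹  s² + 2s − 80 = 0
s = 8 or s = −10, giving (8, −21) and (−10, −27).

(−10, −27) and (8, −21)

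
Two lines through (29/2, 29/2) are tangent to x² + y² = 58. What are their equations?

3x − 7y = −58 and 7x − 3y = 58

Write the tangent as mx − y + (29/2 − m·(29/2)) = 0 and set its distance from the centre to √58:
[m·(−29/2) − (−29/2)]² = 58(m² + 1)
21m² − 58m + 21 = 0, so m = 3/7 or m = 7/3.
With m = 3/7: 3x − 7y = −58. With m = 7/3: 7x − 3y = 58.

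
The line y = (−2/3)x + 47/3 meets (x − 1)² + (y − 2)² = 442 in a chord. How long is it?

Express y = (47 − 2x)/3 and substitute into the circle:
13x² − 182x − 2288 = 0  ⟹  x² − 14x − 176 = 0
x = 22 or x = −8, giving (22, 1) and (−8, 21).
|(22, 1) − (−8, 21)| = √((30)² + (−20)²) = 10√13.

10√13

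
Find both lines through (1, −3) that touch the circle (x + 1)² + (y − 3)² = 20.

A line y − (−3) = m(x − (1)) is tangent when its distance from (−1, 3) is 2√5:
[m·(−2) − (6)]² = 20(m² + 1)
2m² − 3m − 2 = 0, so m = 2 or m = −1/2.
With m = 2: 2x − y = 5. With m = −1/2: x + 2y = −5.

2x − y = 5 and x + 2y = −5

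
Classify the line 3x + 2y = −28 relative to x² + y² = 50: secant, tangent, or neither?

neither

Substituting the line into the circle gives 13x² + 168x + 584 = 0.
Discriminant = (168)² − 4·13·(584) = −2144 < 0.
No real roots: the line does not meet the circle.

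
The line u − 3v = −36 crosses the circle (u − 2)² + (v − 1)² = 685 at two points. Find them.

(−24, 4) and (21, 19)

Express v = (36 + u)/3 and substitute into the circle:
10u² + 30u − 5040 = 0  ⟹  u² + 3u − 504 = 0
u = 21 or u = −24, giving (21, 19) and (−24, 4).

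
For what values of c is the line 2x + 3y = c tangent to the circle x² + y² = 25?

The line touches the circle iff its distance from (0, 0) is 5:
|2·0 + 3·0 − c| / √13 = 5
|c| = 5√13.

c = ±5√13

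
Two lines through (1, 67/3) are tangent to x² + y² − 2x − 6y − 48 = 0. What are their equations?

A line y − (67/3) = m(x − (1)) is tangent when its distance from (1, 3) is √58:
(0m − (−58/3))² = 58(m² + 1)
9m² − 49 = 0, so m = 7/3 or m = −7/3.
Through (1, 67/3) these give 7x − 3y = −60 and 7x + 3y = 74.

7x − 3y = −60 and 7x + 3y = 74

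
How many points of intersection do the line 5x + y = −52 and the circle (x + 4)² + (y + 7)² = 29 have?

d² = (5·(−4) + 1·(−7) − (−52))²/26 = 625/26; r² = 29.
Since d² < r², the line cuts the circle twice.

2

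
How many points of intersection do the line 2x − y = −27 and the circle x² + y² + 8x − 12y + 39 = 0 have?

0

Substituting the line into the circle gives 5x² + 92x + 444 = 0.
Δ = 8464 − 8880 = −416.
No real roots: the line does not meet the circle.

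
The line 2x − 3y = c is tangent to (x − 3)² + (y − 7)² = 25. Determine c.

c = −15 ± 5√13

For a tangent, require d(centre, line) = r = 5.
|2·3 − 3·7 − c| / √13 = 5
|c − (−15)| = 5√13.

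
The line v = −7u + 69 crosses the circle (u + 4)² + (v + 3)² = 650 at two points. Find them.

(7, 20) and (13, −22)

From the line, v = −7u + 69. Substituting:
50u² − 1000u + 4550 = 0  ⟹  u² − 20u + 91 = 0
u = 13 or u = 7, giving (13, −22) and (7, 20).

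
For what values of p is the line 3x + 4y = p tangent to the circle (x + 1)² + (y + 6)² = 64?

p = −67 or p = 13

Tangency holds when the distance from the centre (−1, −6) to the line equals the radius 8:
|3·(−1) + 4·(−6) − p| / √25 = 8
|p − (−27)| = 8·5, so p = 13 or p = −67.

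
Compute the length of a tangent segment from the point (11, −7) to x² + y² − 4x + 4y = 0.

Centre (2, −2), r² = 8. |PO|² = (9)² + (−5)² = 106.
The tangent meets the radius at right angles, so tangent² = |PO|² − r² = 106 − 8 = 98.

7√2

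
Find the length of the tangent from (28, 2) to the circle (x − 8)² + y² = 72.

2√83

Centre (8, 0), r² = 72. |PO|² = (20)² + (2)² = 404.
By the tangent–radius right angle, tangent length = √(|PO|² − r²) = √332 = 2√83.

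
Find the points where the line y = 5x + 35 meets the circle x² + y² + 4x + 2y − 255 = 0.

(−10, −15) and (−4, 15)

Express y = 5x + 35 and substitute into the circle:
26x² + 364x + 1040 = 0  ⟹  x² + 14x + 40 = 0
x = −4 or x = −10, giving (−4, 15) and (−10, −15).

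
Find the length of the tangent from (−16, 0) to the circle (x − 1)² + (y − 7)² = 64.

The centre is (1, 7) and r = 8. The square of the distance from P to the centre is 289 + 49 = 338.
By the tangent–radius right angle, tangent length = √(|PO|² − r²) = √274.

√274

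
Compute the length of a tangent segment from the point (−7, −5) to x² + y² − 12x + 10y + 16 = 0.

2√31

The centre is (6, −5) and r = 3√5. The square of the distance from P to the centre is 169 + 0 = 169.
The tangent meets the radius at right angles, so tangent² = |PO|² − r² = 169 − 45 = 124.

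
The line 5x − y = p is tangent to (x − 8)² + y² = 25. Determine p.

p = 40 ± 5√26

Tangency holds when the distance from the centre (8, 0) to the line equals the radius 5:
|5·8 − 1·0 − p| / √26 = 5
|p − (40)| = 5√26.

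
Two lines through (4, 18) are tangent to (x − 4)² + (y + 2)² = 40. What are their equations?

A line y − (18) = m(x − (4)) is tangent when its distance from (4, −2) is 2√10:
[m·(0) − (−20)]² = 40(m² + 1)
m² − 9 = 0, so m = −3 or m = 3.
With m = −3: 3x + y = 30. With m = 3: 3x − y = −6.

3x + y = 30 and 3x − y = −6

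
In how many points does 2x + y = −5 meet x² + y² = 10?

2

Substituting the line into the circle gives 5x² + 20x + 15 = 0.
Discriminant = (20)² − 4·5·(15) = 100 > 0.
Two real roots: the line is a secant.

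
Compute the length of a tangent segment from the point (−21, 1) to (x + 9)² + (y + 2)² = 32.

11

Centre (−9, −2), r² = 32. |PO|² = (−12)² + (3)² = 153.
The tangent meets the radius at right angles, so tangent² = |PO|² − r² = 153 − 32 = 121.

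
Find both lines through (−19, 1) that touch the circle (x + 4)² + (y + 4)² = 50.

Write the tangent as mx − y + (1 − m·(−19)) = 0 and set its distance from the centre to 5√2:
[m·(15) − (−5)]² = 50(m² + 1)
7m² + 6m − 1 = 0, so m = −1 or m = 1/7.
With m = −1: x + y = −18. With m = 1/7: x − 7y = −26.

x + y = −18 and x − 7y = −26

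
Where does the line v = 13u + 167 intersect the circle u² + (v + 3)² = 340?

From the line, v = 13u + 167. Substituting:
170u² + 4420u + 28560 = 0  ⟹  u² + 26u + 168 = 0
u = −12 or u = −14, giving (−12, 11) and (−14, −15).

(−14, −15) and (−12, 11)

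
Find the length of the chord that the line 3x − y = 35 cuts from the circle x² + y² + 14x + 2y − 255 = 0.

√10

Express y = 3x − 35 and substitute into the circle:
10x² − 190x + 900 = 0  ⟹  x² − 19x + 90 = 0
x = 10 or x = 9, giving (10, −5) and (9, −8).
|(10, −5) − (9, −8)| = √((1)² + (3)²) = √10.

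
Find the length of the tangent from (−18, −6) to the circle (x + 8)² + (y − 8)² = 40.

16

The centre is (−8, 8) and r = 2√10. The square of the distance from P to the centre is 100 + 196 = 296.
By the tangent–radius right angle, tangent length = √(|PO|² − r²) = √256 = 16.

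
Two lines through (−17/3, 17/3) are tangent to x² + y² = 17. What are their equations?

4x + y = −17 and x + 4y = 17

Write the tangent as mx − y + (17/3 − m·(−17/3)) = 0 and set its distance from the centre to √17:
[m·(17/3) − (−17/3)]² = 17(m² + 1)
4m² + 17m + 4 = 0, so m = −4 or m = −1/4.
With m = −4: 4x + y = −17. With m = −1/4: x + 4y = 17.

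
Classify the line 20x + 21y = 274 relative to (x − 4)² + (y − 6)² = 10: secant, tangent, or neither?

Substituting the line into the circle gives 841x² − 9448x + 24550 = 0.
Discriminant = (−9448)² − 4·841·(24550) = 6678504 > 0.
Two real roots: the line is a secant.

secant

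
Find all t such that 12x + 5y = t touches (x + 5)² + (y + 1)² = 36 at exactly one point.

t = −143 or t = 13

The line touches the circle iff its distance from (−5, −1) is 6:
|12·(−5) + 5·(−1) − t| / √169 = 6
|t − (−65)| = 6·13, so t = 13 or t = −143.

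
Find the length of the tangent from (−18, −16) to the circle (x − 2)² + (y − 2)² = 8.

The centre is (2, 2) and r = 2√2. The square of the distance from P to the centre is 400 + 324 = 724.
By the tangent–radius right angle, tangent length = √(|PO|² − r²) = √716 = 2√179.

2√179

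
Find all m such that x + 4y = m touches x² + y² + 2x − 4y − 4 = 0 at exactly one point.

For a tangent, require d(centre, line) = r = 3.
|1·(−1) + 4·2 − m| / √17 = 3
|m − (7)| = 3√17.

m = 7 ± 3√17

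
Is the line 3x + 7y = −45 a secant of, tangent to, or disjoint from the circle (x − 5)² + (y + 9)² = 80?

Centre (5, −9), r² = 80. Distance² from centre to line = (−3)²/58 = 9/58.
Since d² < r², the line cuts the circle twice.

secant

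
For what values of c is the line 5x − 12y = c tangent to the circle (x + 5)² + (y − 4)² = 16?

Tangency holds when the distance from the centre (−5, 4) to the line equals the radius 4:
|5·(−5) − 12·4 − c| / √169 = 4
|c − (−73)| = 4·13, so c = −21 or c = −125.

c = −125 or c = −21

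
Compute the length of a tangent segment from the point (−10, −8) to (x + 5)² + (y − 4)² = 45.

2√31

With centre O = (−5, 4), |OP|² = 169 and r² = 45.
Power of the point: PT² = |PO|² − r² = 124, so PT = 2√31.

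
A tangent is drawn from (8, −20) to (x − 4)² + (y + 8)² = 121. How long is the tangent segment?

√39

The centre is (4, −8) and r = 11. The square of the distance from P to the centre is 16 + 144 = 160.
Power of the point: PT² = |PO|² − r² = 39, so PT = √39.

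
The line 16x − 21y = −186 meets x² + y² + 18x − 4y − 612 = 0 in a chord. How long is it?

Centre (−9, 2), r² = 697. Perpendicular distance d from centre to line = |0| / √697 = 0/√697.
Half the chord is √(r² − d²) = √(697), so the full chord is 2√697.

2√697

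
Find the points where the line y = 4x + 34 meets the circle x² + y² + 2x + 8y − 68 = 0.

(−10, −6) and (−8, 2)

Substitute y = 4x + 34:
17x² + 306x + 1360 = 0  ⟹  x² + 18x + 80 = 0
x = −8 or x = −10, giving (−8, 2) and (−10, −6).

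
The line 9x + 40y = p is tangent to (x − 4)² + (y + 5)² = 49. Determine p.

p = −451 or p = 123

The line touches the circle iff its distance from (4, −5) is 7:
|9·4 + 40·(−5) − p| / √1681 = 7
|p − (−164)| = 7·41, so p = 123 or p = −451.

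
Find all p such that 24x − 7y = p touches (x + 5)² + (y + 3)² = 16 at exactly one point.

p = −199 or p = 1

For a tangent, require d(centre, line) = r = 4.
|24·(−5) − 7·(−3) − p| / √625 = 4
|p − (−99)| = 4·25, so p = 1 or p = −199.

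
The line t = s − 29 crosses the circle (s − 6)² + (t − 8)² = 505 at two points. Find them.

From the line, t = s − 29. Substituting:
2s² − 86s + 900 = 0  ⟹  s² − 43s + 450 = 0
s = 25 or s = 18, giving (25, −4) and (18, −11).

(18, −11) and (25, −4)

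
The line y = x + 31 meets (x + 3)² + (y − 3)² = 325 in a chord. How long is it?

5√2

Centre (−3, 3), r² = 325. Perpendicular distance d from centre to line = |25| / √2 = 25/√2.
Half the chord is √(r² − d²) = √(25/2), so the full chord is 5√2.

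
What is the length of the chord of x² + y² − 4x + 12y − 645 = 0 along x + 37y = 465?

From the line, y = (465 − x)/37. Substituting:
1370x² − 6850x − 460320 = 0  ⟹  x² − 5x − 336 = 0
x = 21 or x = −16, giving (21, 12) and (−16, 13).
Chord length = distance between (21, 12) and (−16, 13) = √1370 = √1370.

√1370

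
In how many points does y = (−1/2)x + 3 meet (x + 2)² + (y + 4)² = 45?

Substituting the line into the circle gives 5x² − 12x + 32 = 0.
Δ = 144 − 640 = −496.
No real roots: the line does not meet the circle.

0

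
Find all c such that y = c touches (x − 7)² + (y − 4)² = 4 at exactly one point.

For a tangent, require d(centre, line) = r = 2.
|0·7 + 1·4 − c| / √1 = 2
|c − (4)| = 2, so c = 6 or c = 2.

c = 2 or c = 6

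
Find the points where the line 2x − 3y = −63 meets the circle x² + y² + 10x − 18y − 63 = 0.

(−18, 9) and (0, 21)

Express y = (63 + 2x)/3 and substitute into the circle:
13x² + 234x = 0  ⟹  x² + 18x = 0
x = 0 or x = −18, giving (0, 21) and (−18, 9).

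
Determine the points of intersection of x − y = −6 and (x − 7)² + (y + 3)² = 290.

Substitute y = x + 6:
2x² + 4x − 160 = 0  ⟹  x² + 2x − 80 = 0
x = 8 or x = −10, giving (8, 14) and (−10, −4).

(−10, −4) and (8, 14)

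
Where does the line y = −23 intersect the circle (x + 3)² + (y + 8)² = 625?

From the line, y = −23. Substituting:
x² + 6x − 391 = 0
x = 17 or x = −23, giving (17, −23) and (−23, −23).

(−23, −23) and (17, −23)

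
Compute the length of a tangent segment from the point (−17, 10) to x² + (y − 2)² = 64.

17

The centre is (0, 2) and r = 8. The square of the distance from P to the centre is 289 + 64 = 353.
By the tangent–radius right angle, tangent length = √(|PO|² − r²) = √289 = 17.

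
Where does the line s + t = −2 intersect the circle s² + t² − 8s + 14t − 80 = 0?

(−4, 2) and (13, −15)

Substitute t = −s − 2:
2s² − 18s − 104 = 0  ⟹  s² − 9s − 52 = 0
s = 13 or s = −4, giving (13, −15) and (−4, 2).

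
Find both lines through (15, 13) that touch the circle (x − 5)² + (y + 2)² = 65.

8x − y = 107 and 4x − 7y = −31

A line y − (13) = m(x − (15)) is tangent when its distance from (5, −2) is √65:
[m·(−10) − (−15)]² = 65(m² + 1)
7m² − 60m + 32 = 0, so m = 8 or m = 4/7.
Through (15, 13) these give 8x − y = 107 and 4x − 7y = −31.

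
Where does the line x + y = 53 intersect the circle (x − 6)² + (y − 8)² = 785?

(22, 31) and (29, 24)

Substitute y = −x + 53:
2x² − 102x + 1276 = 0  ⟹  x² − 51x + 638 = 0
x = 29 or x = 22, giving (29, 24) and (22, 31).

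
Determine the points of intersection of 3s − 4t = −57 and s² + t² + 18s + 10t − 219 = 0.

From the line, t = (57 + 3s)/4. Substituting:
25s² + 750s + 2025 = 0  ⟹  s² + 30s + 81 = 0
s = −3 or s = −27, giving (−3, 12) and (−27, −6).

(−27, −6) and (−3, 12)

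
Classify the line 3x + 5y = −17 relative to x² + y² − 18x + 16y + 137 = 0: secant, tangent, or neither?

secant

Substituting the line into the circle gives 34x² − 588x + 2354 = 0.
Discriminant = (−588)² − 4·34·(2354) = 25600 > 0.
Two real roots: the line is a secant.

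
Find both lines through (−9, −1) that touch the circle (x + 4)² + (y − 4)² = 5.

A line y − (−1) = m(x − (−9)) is tangent when its distance from (−4, 4) is √5:
[m·(5) − (5)]² = 5(m² + 1)
2m² − 5m + 2 = 0, so m = 2 or m = 1/2.
Through (−9, −1) these give 2x − y = −17 and x − 2y = −7.

2x − y = −17 and x − 2y = −7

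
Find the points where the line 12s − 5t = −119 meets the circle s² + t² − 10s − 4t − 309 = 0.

From the line, t = (119 + 12s)/5. Substituting:
169s² + 2366s + 4056 = 0  ⟹  s² + 14s + 24 = 0
s = −2 or s = −12, giving (−2, 19) and (−12, −5).

(−12, −5) and (−2, 19)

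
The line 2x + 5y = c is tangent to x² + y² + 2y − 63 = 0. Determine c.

The line touches the circle iff its distance from (0, −1) is 8:
|2·0 + 5·(−1) − c| / √29 = 8
|c − (−5)| = 8√29.

c = −5 ± 8√29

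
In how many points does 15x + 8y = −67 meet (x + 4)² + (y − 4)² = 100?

d² = (15·(−4) + 8·4 − (−67))²/289 = 1521/289; r² = 100.
Since d² < r², the line cuts the circle twice.

2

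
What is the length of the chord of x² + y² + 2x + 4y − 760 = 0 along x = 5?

54

The line gives x = 5. Substituting into the circle:
y² + 4y − 725 = 0
y = 25 or y = −29, giving (5, 25) and (5, −29).
Chord length = distance between (5, 25) and (5, −29) = √2916 = 54.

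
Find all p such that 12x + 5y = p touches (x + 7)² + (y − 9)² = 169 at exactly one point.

Tangency holds when the distance from the centre (−7, 9) to the line equals the radius 13:
|12·(−7) + 5·9 − p| / √169 = 13
|p − (−39)| = 13·13, so p = 130 or p = −208.

p = −208 or p = 130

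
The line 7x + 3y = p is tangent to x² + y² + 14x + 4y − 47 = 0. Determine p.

Tangency holds when the distance from the centre (−7, −2) to the line equals the radius 10:
|7·(−7) + 3·(−2) − p| / √58 = 10
|p − (−55)| = 10√58.

p = −55 ± 10√58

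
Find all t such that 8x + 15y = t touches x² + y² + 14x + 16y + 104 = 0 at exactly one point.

t = −227 or t = −125

Tangency holds when the distance from the centre (−7, −8) to the line equals the radius 3:
|8·(−7) + 15·(−8) − t| / √289 = 3
|t − (−176)| = 3·17, so t = −125 or t = −227.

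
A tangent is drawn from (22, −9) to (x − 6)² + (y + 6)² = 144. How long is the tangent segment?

The centre is (6, −6) and r = 12. The square of the distance from P to the centre is 256 + 9 = 265.
The tangent meets the radius at right angles, so tangent² = |PO|² − r² = 265 − 144 = 121.

11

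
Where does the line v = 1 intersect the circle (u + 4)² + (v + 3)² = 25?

(−7, 1) and (−1, 1)

From the line, v = 1. Substituting:
u² + 8u + 7 = 0
u = −1 or u = −7, giving (−1, 1) and (−7, 1).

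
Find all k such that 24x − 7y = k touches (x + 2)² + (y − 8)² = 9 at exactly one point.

Tangency holds when the distance from the centre (−2, 8) to the line equals the radius 3:
|24·(−2) − 7·8 − k| / √625 = 3
|k − (−104)| = 3·25, so k = −29 or k = −179.

k = −179 or k = −29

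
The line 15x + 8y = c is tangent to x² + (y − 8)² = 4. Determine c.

c = 30 or c = 98

The line touches the circle iff its distance from (0, 8) is 2:
|15·0 + 8·8 − c| / √289 = 2
|c − (64)| = 2·17, so c = 98 or c = 30.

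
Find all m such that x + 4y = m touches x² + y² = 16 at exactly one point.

m = ±4√17

Tangency holds when the distance from the centre (0, 0) to the line equals the radius 4:
|1·0 + 4·0 − m| / √17 = 4
|m| = 4√17.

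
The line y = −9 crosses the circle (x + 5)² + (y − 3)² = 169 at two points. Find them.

(−10, −9) and (0, −9)

Substitute y = −9:
x² + 10x = 0
x = 0 or x = −10, giving (0, −9) and (−10, −9).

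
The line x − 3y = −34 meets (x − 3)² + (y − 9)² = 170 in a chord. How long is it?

8√10

Substitute y = (34 + x)/3:
10x² − 40x − 1400 = 0  ⟹  x² − 4x − 140 = 0
x = 14 or x = −10, giving (14, 16) and (−10, 8).
|(14, 16) − (−10, 8)| = √((24)² + (8)²) = 8√10.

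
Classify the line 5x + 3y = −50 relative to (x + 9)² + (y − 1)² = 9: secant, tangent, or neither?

d² = (5·(−9) + 3·1 − (−50))²/34 = 32/17; r² = 9.
Since d² < r², the line cuts the circle twice.

secant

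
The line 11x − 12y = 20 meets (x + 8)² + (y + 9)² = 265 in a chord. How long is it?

The distance from (−8, −9) to the line is 0/√265, and r² = 265.
Half the chord is √(r² − d²) = √(265), so the full chord is 2√265.

2√265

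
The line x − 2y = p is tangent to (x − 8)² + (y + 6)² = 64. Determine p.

p = 20 ± 8√5

For a tangent, require d(centre, line) = r = 8.
|1·8 − 2·(−6) − p| / √5 = 8
|p − (20)| = 8√5.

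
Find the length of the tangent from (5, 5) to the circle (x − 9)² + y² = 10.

√31

With centre O = (9, 0), |OP|² = 41 and r² = 10.
By the tangent–radius right angle, tangent length = √(|PO|² − r²) = √31.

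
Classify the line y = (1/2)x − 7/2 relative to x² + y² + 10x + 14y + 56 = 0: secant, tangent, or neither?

Substituting the line into the circle gives 5x² + 54x + 77 = 0.
Δ = 2916 − 1540 = 1376.
Two real roots: the line is a secant.

secant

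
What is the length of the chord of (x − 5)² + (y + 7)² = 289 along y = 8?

From the line, y = 8. Substituting:
x² − 10x − 39 = 0
x = 13 or x = −3, giving (13, 8) and (−3, 8).
Chord length = distance between (13, 8) and (−3, 8) = √256 = 16.

16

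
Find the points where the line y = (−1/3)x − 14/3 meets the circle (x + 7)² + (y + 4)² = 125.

Substitute y = (−14 − x)/3:
10x² + 130x − 680 = 0  ⟹  x² + 13x − 68 = 0
x = 4 or x = −17, giving (4, −6) and (−17, 1).

(−17, 1) and (4, −6)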